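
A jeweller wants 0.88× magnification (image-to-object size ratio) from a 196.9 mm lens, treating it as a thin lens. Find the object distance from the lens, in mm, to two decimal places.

With m = dᵢ/dₒ and 1/f = 1/dₒ + 1/dᵢ, substituting dᵢ = m·dₒ gives 1/f = (1 + 1/m)/dₒ, hence dₒ = f·(1 + 1/m).
dₒ = 196.9 × (1 + 1/0.88) = 196.9 × 2.13636 ≈ 420.650 mm.

420.65 mm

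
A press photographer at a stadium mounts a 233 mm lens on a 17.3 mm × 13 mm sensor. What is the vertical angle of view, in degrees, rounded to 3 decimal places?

Angle of view α = 2·arctan(h/2f) with h = 13 mm and f = 233 mm.
h/2f = 0.02790; arctan(0.02790) ≈ 1.5980°, so α ≈ 3.1959°.

3.196°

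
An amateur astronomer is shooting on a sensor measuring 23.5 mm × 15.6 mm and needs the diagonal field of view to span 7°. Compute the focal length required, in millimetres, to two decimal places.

Sensor diagonal = √(23.5² + 15.6²) = √795.6100 ≈ 28.2066 mm.
From α = 2·arctan(d/2f) we get f = d / (2·tan(α/2)).
With d = 28.2066 mm and α/2 = 3.5°, tan(α/2) ≈ 0.06116, so f ≈ 28.2066 / 0.12233 ≈ 230.5866 mm.

230.59 mm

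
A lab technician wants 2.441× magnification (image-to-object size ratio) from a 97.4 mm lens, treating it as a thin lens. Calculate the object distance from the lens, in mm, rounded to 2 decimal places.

137.30 mm

With m = dᵢ/dₒ and 1/f = 1/dₒ + 1/dᵢ, substituting dᵢ = m·dₒ gives 1/f = (1 + 1/m)/dₒ, hence dₒ = f·(1 + 1/m).
dₒ = 97.4 × (1 + 1/2.441) = 97.4 × 1.40967 ≈ 137.302 mm.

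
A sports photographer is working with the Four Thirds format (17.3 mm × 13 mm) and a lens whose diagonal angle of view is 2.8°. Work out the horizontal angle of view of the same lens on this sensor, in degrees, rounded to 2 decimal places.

Sensor diagonal = √(17.3² + 13²) = √468.2900 ≈ 21.6400 mm.
From the diagonal AOV: f = 21.6400 / (2·tan(1.4°)) = 21.6400 / 0.04888 ≈ 442.7266 mm.
Horizontal AOV = 2·arctan(17.3 / (2 × 442.7266)) = 2·arctan(0.01954) ≈ 2.2386°.

2.24°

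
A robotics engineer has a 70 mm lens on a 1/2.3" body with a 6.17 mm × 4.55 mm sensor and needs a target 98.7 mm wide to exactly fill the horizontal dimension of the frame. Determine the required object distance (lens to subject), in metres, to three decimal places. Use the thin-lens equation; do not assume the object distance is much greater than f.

Magnification m = w/W = dᵢ/dₒ; combined with 1/f = 1/dₒ + 1/dᵢ this gives dₒ = f·(1 + W/w).
dₒ = 70 mm × (1 + 98.7/6.17) = 70 × 16.9968 ≈ 1189.773 mm = 1.18977 m.

1.190 m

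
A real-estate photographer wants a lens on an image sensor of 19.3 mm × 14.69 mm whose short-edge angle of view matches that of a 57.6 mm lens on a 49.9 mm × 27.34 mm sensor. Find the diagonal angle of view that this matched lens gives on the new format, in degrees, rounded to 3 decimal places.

Equal short-edge AOV ⇒ f₂ = f₁ · 14.69/27.34 = 57.6 × 0.53731 ≈ 30.9489 mm.
Sensor diagonal = √(19.3² + 14.69²) = √588.2861 ≈ 24.2546 mm.
Diagonal AOV on the new format = 2·arctan(24.2546 / (2 × 30.9489)) = 2·arctan(0.39185) ≈ 42.7953°.

42.795°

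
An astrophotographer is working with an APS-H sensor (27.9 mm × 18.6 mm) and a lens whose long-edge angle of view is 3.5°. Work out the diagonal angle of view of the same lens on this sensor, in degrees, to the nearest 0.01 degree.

From the long-edge AOV: f = 27.9 / (2·tan(1.75°)) = 27.9 / 0.06111 ≈ 456.5872 mm.
Sensor diagonal = √(27.9² + 18.6²) = √1124.3700 ≈ 33.5316 mm.
Diagonal AOV = 2·arctan(33.5316 / (2 × 456.5872)) = 2·arctan(0.03672) ≈ 4.2059°.

4.21°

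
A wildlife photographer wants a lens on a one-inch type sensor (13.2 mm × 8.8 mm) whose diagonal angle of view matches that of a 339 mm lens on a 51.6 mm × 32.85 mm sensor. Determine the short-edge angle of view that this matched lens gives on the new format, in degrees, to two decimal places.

Sensor diagonal = √(51.6² + 32.85²) = √3741.6825 ≈ 61.1693 mm.
Sensor diagonal = √(13.2² + 8.8²) = √251.6800 ≈ 15.8644 mm.
Equal diagonal AOV ⇒ f₂ = f₁ · 15.8644/61.1693 = 339 × 0.25935 ≈ 87.9206 mm.
Short-edge AOV on the new format = 2·arctan(8.8 / (2 × 87.9206)) = 2·arctan(0.05005) ≈ 5.7300°.

5.73°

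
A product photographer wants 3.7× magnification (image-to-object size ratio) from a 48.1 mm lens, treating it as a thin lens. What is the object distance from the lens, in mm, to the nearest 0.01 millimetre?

61.10 mm

With m = dᵢ/dₒ and 1/f = 1/dₒ + 1/dᵢ, substituting dᵢ = m·dₒ gives 1/f = (1 + 1/m)/dₒ, hence dₒ = f·(1 + 1/m).
dₒ = 48.1 × (1 + 1/3.7) = 48.1 × 1.27027 ≈ 61.100 mm.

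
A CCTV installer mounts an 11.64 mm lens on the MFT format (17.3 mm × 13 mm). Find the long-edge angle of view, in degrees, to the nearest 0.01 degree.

Angle of view α = 2·arctan(w/2f) with w = 17.3 mm and f = 11.64 mm.
w/2f = 0.74313; arctan(0.74313) ≈ 36.6170°, so α ≈ 73.2341°.

73.23°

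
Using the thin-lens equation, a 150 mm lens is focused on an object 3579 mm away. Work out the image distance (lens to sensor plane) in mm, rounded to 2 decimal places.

1/dᵢ = 1/f − 1/dₒ = 1/150 − 1/3579 = 0.0063873 mm⁻¹.
dᵢ = 1/0.0063873 ≈ 156.5617 mm.

156.56 mm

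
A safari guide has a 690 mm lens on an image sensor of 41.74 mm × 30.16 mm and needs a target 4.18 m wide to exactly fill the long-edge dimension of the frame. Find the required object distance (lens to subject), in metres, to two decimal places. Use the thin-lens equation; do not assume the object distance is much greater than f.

W: 4.18 m = 4180 mm.
Magnification m = w/W = dᵢ/dₒ; combined with 1/f = 1/dₒ + 1/dᵢ this gives dₒ = f·(1 + W/w).
dₒ = 690 mm × (1 + 4180/41.74) = 690 × 101.1437 ≈ 69789.185 mm = 69.7892 m.

69.79 m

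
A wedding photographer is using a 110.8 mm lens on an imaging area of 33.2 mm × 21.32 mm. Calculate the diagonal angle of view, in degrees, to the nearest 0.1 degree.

20.2°

Sensor diagonal = √(33.2² + 21.32²) = √1556.7824 ≈ 39.4561 mm.
Angle of view α = 2·arctan(d/2f) with d = 39.4561 mm and f = 110.8 mm.
d/2f = 0.17805; arctan(0.17805) ≈ 10.0958°, so α ≈ 20.1915°.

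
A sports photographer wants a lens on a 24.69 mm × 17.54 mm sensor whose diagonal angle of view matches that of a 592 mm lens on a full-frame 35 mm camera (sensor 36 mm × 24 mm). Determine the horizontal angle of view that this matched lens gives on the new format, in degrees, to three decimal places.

3.413°

Sensor diagonal = √(36² + 24²) = √1872.0000 ≈ 43.2666 mm.
Sensor diagonal = √(24.69² + 17.54²) = √917.2477 ≈ 30.2861 mm.
Equal diagonal AOV ⇒ f₂ = f₁ · 30.2861/43.2666 = 592 × 0.69999 ≈ 414.3927 mm.
Horizontal AOV on the new format = 2·arctan(24.69 / (2 × 414.3927)) = 2·arctan(0.02979) ≈ 3.4127°.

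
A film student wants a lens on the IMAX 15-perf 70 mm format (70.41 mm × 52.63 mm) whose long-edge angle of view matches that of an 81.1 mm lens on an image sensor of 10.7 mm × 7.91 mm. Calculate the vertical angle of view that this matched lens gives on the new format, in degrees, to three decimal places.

5.646°

Equal long-edge AOV ⇒ f₂ = f₁ · 70.41/10.7 = 81.1 × 6.58037 ≈ 533.6683 mm.
Vertical AOV on the new format = 2·arctan(52.63 / (2 × 533.6683)) = 2·arctan(0.04931) ≈ 5.6459°.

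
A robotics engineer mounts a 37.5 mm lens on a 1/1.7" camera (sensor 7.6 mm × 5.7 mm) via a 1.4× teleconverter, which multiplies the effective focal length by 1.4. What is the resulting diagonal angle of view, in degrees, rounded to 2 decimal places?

10.34°

Effective focal length f = 37.5 × 1.4 = 52.5 mm.
Sensor diagonal = √(7.6² + 5.7²) = √90.2500 ≈ 9.5000 mm.
α = 2·arctan(9.500 / (2 × 52.5)) = 2·arctan(0.09048) ≈ 10.3397°.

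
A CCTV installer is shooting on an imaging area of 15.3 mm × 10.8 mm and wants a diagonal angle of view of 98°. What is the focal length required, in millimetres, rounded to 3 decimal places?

Sensor diagonal = √(15.3² + 10.8²) = √350.7300 ≈ 18.7278 mm.
From α = 2·arctan(d/2f) we get f = d / (2·tan(α/2)).
With d = 18.7278 mm and α/2 = 49°, tan(α/2) ≈ 1.15037, so f ≈ 18.7278 / 2.30074 ≈ 8.1399 mm.

8.140 mm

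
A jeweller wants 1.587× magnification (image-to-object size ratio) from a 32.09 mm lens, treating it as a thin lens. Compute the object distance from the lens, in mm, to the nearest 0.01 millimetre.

52.31 mm

With m = dᵢ/dₒ and 1/f = 1/dₒ + 1/dᵢ, substituting dᵢ = m·dₒ gives 1/f = (1 + 1/m)/dₒ, hence dₒ = f·(1 + 1/m).
dₒ = 32.09 × (1 + 1/1.587) = 32.09 × 1.63012 ≈ 52.311 mm.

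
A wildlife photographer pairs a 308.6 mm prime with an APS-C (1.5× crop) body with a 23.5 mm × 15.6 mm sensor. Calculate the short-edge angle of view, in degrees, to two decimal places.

2.90°

Angle of view α = 2·arctan(h/2f) with h = 15.6 mm and f = 308.6 mm.
h/2f = 0.02528; arctan(0.02528) ≈ 1.4479°, so α ≈ 2.8957°.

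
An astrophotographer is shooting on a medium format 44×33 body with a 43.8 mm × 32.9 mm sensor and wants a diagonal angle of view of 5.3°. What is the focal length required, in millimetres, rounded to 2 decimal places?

591.78 mm

Sensor diagonal = √(43.8² + 32.9²) = √3000.8500 ≈ 54.7800 mm.
From α = 2·arctan(d/2f) we get f = d / (2·tan(α/2)).
With d = 54.7800 mm and α/2 = 2.65°, tan(α/2) ≈ 0.04628, so f ≈ 54.7800 / 0.09257 ≈ 591.7784 mm.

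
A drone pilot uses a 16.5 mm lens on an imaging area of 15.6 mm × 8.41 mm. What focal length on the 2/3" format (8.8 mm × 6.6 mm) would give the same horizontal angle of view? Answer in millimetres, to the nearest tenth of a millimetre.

Equal angle of view means equal width/f ratio, so f₂ = f₁ · (width₂/width₁) = 16.5 × 8.8/15.6.
f₂ = 16.5 × 0.56410 ≈ 9.308 mm.

9.3 mm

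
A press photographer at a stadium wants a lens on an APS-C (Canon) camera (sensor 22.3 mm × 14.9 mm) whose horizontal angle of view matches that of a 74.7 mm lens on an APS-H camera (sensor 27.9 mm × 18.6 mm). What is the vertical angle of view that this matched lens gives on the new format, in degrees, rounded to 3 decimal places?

14.225°

Equal horizontal AOV ⇒ f₂ = f₁ · 22.3/27.9 = 74.7 × 0.79928 ≈ 59.7065 mm.
Vertical AOV on the new format = 2·arctan(14.9 / (2 × 59.7065)) = 2·arctan(0.12478) ≈ 14.2249°.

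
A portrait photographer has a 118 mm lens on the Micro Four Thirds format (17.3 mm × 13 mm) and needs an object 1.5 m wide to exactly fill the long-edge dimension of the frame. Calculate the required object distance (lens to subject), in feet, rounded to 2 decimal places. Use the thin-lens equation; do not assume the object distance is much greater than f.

W: 1.5 m = 1500 mm.
Magnification m = w/W = dᵢ/dₒ; combined with 1/f = 1/dₒ + 1/dᵢ this gives dₒ = f·(1 + W/w).
dₒ = 118 mm × (1 + 1500/17.3) = 118 × 87.7052 ≈ 10349.214 mm = 10349.214/304.8 ft = 33.9541 ft.

33.95 ft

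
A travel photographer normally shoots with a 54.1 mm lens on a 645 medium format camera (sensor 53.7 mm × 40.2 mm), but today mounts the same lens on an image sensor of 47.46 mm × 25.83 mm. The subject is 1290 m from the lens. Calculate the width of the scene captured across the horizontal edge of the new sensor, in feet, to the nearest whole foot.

The focal length stays 54.1 mm; the relevant sensor dimension is now w = 47.46 mm. Object distance dₒ = 1290 m = 1.29e+06 mm.
Thin-lens field width W = w·(dₒ − f)/f = 47.46 × (1.29e+06 − 54.1)/54.1 ≈ 1131623.520 mm = 1131623.520/304.8 ft = 3712.68 ft.

3713 ft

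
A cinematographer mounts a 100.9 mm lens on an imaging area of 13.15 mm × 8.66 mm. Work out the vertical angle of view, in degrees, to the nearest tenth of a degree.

4.9°

Angle of view α = 2·arctan(h/2f) with h = 8.66 mm and f = 100.9 mm.
h/2f = 0.04291; arctan(0.04291) ≈ 2.4573°, so α ≈ 4.9145°.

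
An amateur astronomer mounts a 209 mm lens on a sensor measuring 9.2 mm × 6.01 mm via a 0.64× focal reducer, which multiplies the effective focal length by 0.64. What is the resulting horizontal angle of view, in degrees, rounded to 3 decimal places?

Effective focal length f = 209 × 0.64 = 133.76 mm.
α = 2·arctan(9.2 / (2 × 133.76)) = 2·arctan(0.03439) ≈ 3.9392°.

3.939°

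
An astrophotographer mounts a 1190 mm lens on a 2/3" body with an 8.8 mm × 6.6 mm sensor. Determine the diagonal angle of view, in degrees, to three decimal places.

Sensor diagonal = √(8.8² + 6.6²) = √121.0000 ≈ 11.0000 mm.
Angle of view α = 2·arctan(d/2f) with d = 11.0000 mm and f = 1190 mm.
d/2f = 0.00462; arctan(0.00462) ≈ 0.2648°, so α ≈ 0.5296°.

0.530°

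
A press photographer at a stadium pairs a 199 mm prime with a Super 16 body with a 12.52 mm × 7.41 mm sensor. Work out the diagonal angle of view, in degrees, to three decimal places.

4.187°

Sensor diagonal = √(12.52² + 7.41²) = √211.6585 ≈ 14.5485 mm.
Angle of view α = 2·arctan(d/2f) with d = 14.5485 mm and f = 199 mm.
d/2f = 0.03655; arctan(0.03655) ≈ 2.0935°, so α ≈ 4.1869°.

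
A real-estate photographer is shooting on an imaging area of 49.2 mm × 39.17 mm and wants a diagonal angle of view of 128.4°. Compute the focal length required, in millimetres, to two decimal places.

Sensor diagonal = √(49.2² + 39.17²) = √3954.9289 ≈ 62.8882 mm.
From α = 2·arctan(d/2f) we get f = d / (2·tan(α/2)).
With d = 62.8882 mm and α/2 = 64.2°, tan(α/2) ≈ 2.06860, so f ≈ 62.8882 / 4.13720 ≈ 15.2007 mm.

15.20 mm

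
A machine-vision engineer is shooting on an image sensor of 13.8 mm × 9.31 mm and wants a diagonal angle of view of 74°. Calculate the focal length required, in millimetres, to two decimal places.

Sensor diagonal = √(13.8² + 9.31²) = √277.1161 ≈ 16.6468 mm.
From α = 2·arctan(d/2f) we get f = d / (2·tan(α/2)).
With d = 16.6468 mm and α/2 = 37°, tan(α/2) ≈ 0.75355, so f ≈ 16.6468 / 1.50711 ≈ 11.0455 mm.

11.05 mm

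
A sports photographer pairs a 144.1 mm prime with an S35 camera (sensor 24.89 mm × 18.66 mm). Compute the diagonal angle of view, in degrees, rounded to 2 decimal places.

Sensor diagonal = √(24.89² + 18.66²) = √967.7077 ≈ 31.1080 mm.
Angle of view α = 2·arctan(d/2f) with d = 31.1080 mm and f = 144.1 mm.
d/2f = 0.10794; arctan(0.10794) ≈ 6.1606°, so α ≈ 12.3212°.

12.32°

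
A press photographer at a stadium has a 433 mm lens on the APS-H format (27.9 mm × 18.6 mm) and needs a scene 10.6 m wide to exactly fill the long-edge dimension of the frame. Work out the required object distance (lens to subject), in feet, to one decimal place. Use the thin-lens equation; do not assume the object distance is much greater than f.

W: 10.6 m = 10600 mm.
Magnification m = w/W = dᵢ/dₒ; combined with 1/f = 1/dₒ + 1/dᵢ this gives dₒ = f·(1 + W/w).
dₒ = 433 mm × (1 + 10600/27.9) = 433 × 380.9283 ≈ 164941.961 mm = 164941.961/304.8 ft = 541.148 ft.

541.1 ft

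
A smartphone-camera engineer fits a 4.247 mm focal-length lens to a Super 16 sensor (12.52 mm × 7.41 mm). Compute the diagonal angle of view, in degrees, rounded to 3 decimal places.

Sensor diagonal = √(12.52² + 7.41²) = √211.6585 ≈ 14.5485 mm.
Angle of view α = 2·arctan(d/2f) with d = 14.5485 mm and f = 4.247 mm.
d/2f = 1.71280; arctan(1.71280) ≈ 59.7219°, so α ≈ 119.4438°.

119.444°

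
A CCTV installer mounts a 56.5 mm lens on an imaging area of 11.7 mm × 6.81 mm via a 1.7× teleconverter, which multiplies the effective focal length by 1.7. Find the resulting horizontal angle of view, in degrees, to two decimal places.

Effective focal length f = 56.5 × 1.7 = 96.05 mm.
α = 2·arctan(11.7 / (2 × 96.05)) = 2·arctan(0.06091) ≈ 6.9707°.

6.97°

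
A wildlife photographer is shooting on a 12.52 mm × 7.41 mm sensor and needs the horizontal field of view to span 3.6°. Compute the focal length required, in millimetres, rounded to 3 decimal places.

From α = 2·arctan(w/2f) we get f = w / (2·tan(α/2)).
With w = 12.52 mm and α/2 = 1.8°, tan(α/2) ≈ 0.03143, so f ≈ 12.52 / 0.06285 ≈ 199.1964 mm.

199.196 mm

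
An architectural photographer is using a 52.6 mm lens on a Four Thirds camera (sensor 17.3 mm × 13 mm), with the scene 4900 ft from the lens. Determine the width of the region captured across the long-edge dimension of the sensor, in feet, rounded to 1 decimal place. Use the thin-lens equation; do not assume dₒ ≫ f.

1611.5 ft

dₒ: 4900 ft × 304.8 mm/ft = 1493519.95 mm.
Similar triangles through the lens centre give W/dₒ = w/dᵢ; with 1/f = 1/dₒ + 1/dᵢ this gives W = w·(dₒ − f)/f.
W = 17.3 mm × (1.49352e+06 − 52.6) / 52.6 = 17.3 × 28392.9154 ≈ 491197.437 mm = 491197.437/304.8 ft = 1611.54 ft.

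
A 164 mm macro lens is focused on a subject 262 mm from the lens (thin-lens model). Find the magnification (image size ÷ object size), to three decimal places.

Thin lens: 1/f = 1/dₒ + 1/dᵢ → 1/dᵢ = 1/164 − 1/262 = 0.0022808 mm⁻¹, so dᵢ ≈ 438.4490 mm.
Magnification m = dᵢ/dₒ = 438.4490/262 ≈ 1.67347.

1.673×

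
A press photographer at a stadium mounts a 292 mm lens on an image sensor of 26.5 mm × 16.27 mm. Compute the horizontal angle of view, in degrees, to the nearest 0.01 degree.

5.20°

Angle of view α = 2·arctan(w/2f) with w = 26.5 mm and f = 292 mm.
w/2f = 0.04538; arctan(0.04538) ≈ 2.5981°, so α ≈ 5.1962°.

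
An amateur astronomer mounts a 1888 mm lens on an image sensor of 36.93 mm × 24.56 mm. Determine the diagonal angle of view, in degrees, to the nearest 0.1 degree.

1.3°

Sensor diagonal = √(36.93² + 24.56²) = √1967.0185 ≈ 44.3511 mm.
Angle of view α = 2·arctan(d/2f) with d = 44.3511 mm and f = 1888 mm.
d/2f = 0.01175; arctan(0.01175) ≈ 0.6729°, so α ≈ 1.3459°.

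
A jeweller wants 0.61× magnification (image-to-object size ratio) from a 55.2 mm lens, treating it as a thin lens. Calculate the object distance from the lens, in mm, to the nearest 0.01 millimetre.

With m = dᵢ/dₒ and 1/f = 1/dₒ + 1/dᵢ, substituting dᵢ = m·dₒ gives 1/f = (1 + 1/m)/dₒ, hence dₒ = f·(1 + 1/m).
dₒ = 55.2 × (1 + 1/0.61) = 55.2 × 2.63934 ≈ 145.692 mm.

145.69 mm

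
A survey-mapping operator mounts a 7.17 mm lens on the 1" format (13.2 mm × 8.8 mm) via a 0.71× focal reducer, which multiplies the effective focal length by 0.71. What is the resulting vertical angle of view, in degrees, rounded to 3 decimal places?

81.675°

Effective focal length f = 7.17 × 0.71 = 5.0907 mm.
α = 2·arctan(8.8 / (2 × 5.0907)) = 2·arctan(0.86432) ≈ 81.6751°.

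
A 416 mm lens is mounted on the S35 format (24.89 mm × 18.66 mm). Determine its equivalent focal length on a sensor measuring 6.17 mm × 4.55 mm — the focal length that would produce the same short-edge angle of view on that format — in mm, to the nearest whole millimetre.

101 mm

Equal angle of view means equal height/f ratio, so f₂ = f₁ · (height₂/height₁) = 416 × 4.55/18.66.
f₂ = 416 × 0.24384 ≈ 101.436 mm.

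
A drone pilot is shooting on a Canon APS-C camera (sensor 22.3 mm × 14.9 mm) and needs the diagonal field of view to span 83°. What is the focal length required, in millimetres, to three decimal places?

Sensor diagonal = √(22.3² + 14.9²) = √719.3000 ≈ 26.8198 mm.
From α = 2·arctan(d/2f) we get f = d / (2·tan(α/2)).
With d = 26.8198 mm and α/2 = 41.5°, tan(α/2) ≈ 0.88473, so f ≈ 26.8198 / 1.76945 ≈ 15.1571 mm.

15.157 mm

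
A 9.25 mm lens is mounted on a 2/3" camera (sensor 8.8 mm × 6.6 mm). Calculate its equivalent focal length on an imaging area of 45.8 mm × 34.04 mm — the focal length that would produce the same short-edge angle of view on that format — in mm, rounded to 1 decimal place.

Equal angle of view means equal height/f ratio, so f₂ = f₁ · (height₂/height₁) = 9.25 × 34.04/6.6.
f₂ = 9.25 × 5.15758 ≈ 47.708 mm.

47.7 mm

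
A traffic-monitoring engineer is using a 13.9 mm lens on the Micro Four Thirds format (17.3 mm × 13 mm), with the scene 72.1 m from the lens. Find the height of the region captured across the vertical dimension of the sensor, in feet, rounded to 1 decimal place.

221.2 ft

dₒ: 72.1 m = 72100 mm.
Similar triangles through the lens centre give W/dₒ = h/dᵢ; with 1/f = 1/dₒ + 1/dᵢ this gives W = h·(dₒ − f)/f.
W = 13 mm × (72100 − 13.9) / 13.9 = 13 × 5186.0504 ≈ 67418.655 mm = 67418.655/304.8 ft = 221.19 ft.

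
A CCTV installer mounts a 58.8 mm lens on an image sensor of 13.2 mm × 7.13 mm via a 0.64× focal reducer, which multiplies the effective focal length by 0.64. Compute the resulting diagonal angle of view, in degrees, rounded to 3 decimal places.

22.546°

Effective focal length f = 58.8 × 0.64 = 37.632 mm.
Sensor diagonal = √(13.2² + 7.13²) = √225.0769 ≈ 15.0026 mm.
α = 2·arctan(15.003 / (2 × 37.632)) = 2·arctan(0.19933) ≈ 22.5463°.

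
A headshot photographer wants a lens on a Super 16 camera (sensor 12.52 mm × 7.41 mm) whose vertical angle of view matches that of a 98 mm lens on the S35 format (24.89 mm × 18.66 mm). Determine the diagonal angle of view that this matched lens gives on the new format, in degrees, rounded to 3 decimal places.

21.175°

Equal vertical AOV ⇒ f₂ = f₁ · 7.41/18.66 = 98 × 0.39711 ≈ 38.9164 mm.
Sensor diagonal = √(12.52² + 7.41²) = √211.6585 ≈ 14.5485 mm.
Diagonal AOV on the new format = 2·arctan(14.5485 / (2 × 38.9164)) = 2·arctan(0.18692) ≈ 21.1751°.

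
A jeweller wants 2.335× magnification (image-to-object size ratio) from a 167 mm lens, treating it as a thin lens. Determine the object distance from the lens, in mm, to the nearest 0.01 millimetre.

With m = dᵢ/dₒ and 1/f = 1/dₒ + 1/dᵢ, substituting dᵢ = m·dₒ gives 1/f = (1 + 1/m)/dₒ, hence dₒ = f·(1 + 1/m).
dₒ = 167 × (1 + 1/2.335) = 167 × 1.42827 ≈ 238.520 mm.

238.52 mm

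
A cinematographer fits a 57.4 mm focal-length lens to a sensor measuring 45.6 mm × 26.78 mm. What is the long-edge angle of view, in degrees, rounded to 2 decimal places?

Angle of view α = 2·arctan(w/2f) with w = 45.6 mm and f = 57.4 mm.
w/2f = 0.39721; arctan(0.39721) ≈ 21.6636°, so α ≈ 43.3272°.

43.33°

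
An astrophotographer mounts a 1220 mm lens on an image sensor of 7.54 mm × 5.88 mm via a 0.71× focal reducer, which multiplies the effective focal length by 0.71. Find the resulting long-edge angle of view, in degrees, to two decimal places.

0.50°

Effective focal length f = 1220 × 0.71 = 866.2 mm.
α = 2·arctan(7.54 / (2 × 866.2)) = 2·arctan(0.00435) ≈ 0.4987°.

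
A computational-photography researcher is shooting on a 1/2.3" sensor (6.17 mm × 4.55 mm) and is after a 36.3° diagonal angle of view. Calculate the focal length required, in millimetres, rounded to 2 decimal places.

Sensor diagonal = √(6.17² + 4.55²) = √58.7714 ≈ 7.6663 mm.
From α = 2·arctan(d/2f) we get f = d / (2·tan(α/2)).
With d = 7.6663 mm and α/2 = 18.15°, tan(α/2) ≈ 0.32782, so f ≈ 7.6663 / 0.65563 ≈ 11.6929 mm.

11.69 mm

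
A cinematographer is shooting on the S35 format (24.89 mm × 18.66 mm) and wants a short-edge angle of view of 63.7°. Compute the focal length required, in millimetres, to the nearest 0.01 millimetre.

15.02 mm

From α = 2·arctan(h/2f) we get f = h / (2·tan(α/2)).
With h = 18.66 mm and α/2 = 31.85°, tan(α/2) ≈ 0.62124, so f ≈ 18.66 / 1.24247 ≈ 15.0185 mm.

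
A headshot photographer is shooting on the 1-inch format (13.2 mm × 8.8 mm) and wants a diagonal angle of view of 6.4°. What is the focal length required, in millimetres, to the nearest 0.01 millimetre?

141.88 mm

Sensor diagonal = √(13.2² + 8.8²) = √251.6800 ≈ 15.8644 mm.
From α = 2·arctan(d/2f) we get f = d / (2·tan(α/2)).
With d = 15.8644 mm and α/2 = 3.2°, tan(α/2) ≈ 0.05591, so f ≈ 15.8644 / 0.11182 ≈ 141.8780 mm.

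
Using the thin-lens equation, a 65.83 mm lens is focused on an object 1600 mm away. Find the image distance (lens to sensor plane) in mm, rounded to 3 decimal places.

1/dᵢ = 1/f − 1/dₒ = 1/65.83 − 1/1600 = 0.0145656 mm⁻¹.
dᵢ = 1/0.0145656 ≈ 68.6547 mm.

68.655 mm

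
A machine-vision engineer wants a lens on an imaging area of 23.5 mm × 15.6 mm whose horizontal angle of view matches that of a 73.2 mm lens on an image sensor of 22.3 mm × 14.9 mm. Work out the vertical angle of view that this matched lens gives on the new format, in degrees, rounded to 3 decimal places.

Equal horizontal AOV ⇒ f₂ = f₁ · 23.5/22.3 = 73.2 × 1.05381 ≈ 77.1390 mm.
Vertical AOV on the new format = 2·arctan(15.6 / (2 × 77.1390)) = 2·arctan(0.10112) ≈ 11.5478°.

11.548°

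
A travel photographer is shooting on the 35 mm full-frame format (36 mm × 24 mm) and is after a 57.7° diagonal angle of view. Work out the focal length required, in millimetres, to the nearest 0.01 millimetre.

39.27 mm

Sensor diagonal = √(36² + 24²) = √1872.0000 ≈ 43.2666 mm.
From α = 2·arctan(d/2f) we get f = d / (2·tan(α/2)).
With d = 43.2666 mm and α/2 = 28.85°, tan(α/2) ≈ 0.55089, so f ≈ 43.2666 / 1.10178 ≈ 39.2696 mm.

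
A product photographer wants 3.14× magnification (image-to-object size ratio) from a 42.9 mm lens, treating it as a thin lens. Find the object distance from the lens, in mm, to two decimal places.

56.56 mm

With m = dᵢ/dₒ and 1/f = 1/dₒ + 1/dᵢ, substituting dᵢ = m·dₒ gives 1/f = (1 + 1/m)/dₒ, hence dₒ = f·(1 + 1/m).
dₒ = 42.9 × (1 + 1/3.14) = 42.9 × 1.31847 ≈ 56.562 mm.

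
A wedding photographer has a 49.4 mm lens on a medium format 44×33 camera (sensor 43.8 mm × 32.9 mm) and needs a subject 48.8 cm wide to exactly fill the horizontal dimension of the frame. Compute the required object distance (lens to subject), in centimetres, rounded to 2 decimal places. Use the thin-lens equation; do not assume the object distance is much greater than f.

59.98 cm

W: 48.8 cm = 488 mm.
Magnification m = w/W = dᵢ/dₒ; combined with 1/f = 1/dₒ + 1/dᵢ this gives dₒ = f·(1 + W/w).
dₒ = 49.4 mm × (1 + 488/43.8) = 49.4 × 12.1416 ≈ 599.793 mm = 59.9793 cm.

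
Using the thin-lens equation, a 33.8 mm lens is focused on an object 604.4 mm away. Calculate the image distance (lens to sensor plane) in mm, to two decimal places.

1/dᵢ = 1/f − 1/dₒ = 1/33.8 − 1/604.4 = 0.0279313 mm⁻¹.
dᵢ = 1/0.0279313 ≈ 35.8022 mm.

35.80 mm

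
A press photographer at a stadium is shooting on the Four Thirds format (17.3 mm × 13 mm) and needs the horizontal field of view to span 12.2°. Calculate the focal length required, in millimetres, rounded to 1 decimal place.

From α = 2·arctan(w/2f) we get f = w / (2·tan(α/2)).
With w = 17.3 mm and α/2 = 6.1°, tan(α/2) ≈ 0.10687, so f ≈ 17.3 / 0.21374 ≈ 80.9401 mm.

80.9 mm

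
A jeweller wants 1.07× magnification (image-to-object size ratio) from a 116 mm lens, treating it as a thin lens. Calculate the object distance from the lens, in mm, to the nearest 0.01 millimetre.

224.41 mm

With m = dᵢ/dₒ and 1/f = 1/dₒ + 1/dᵢ, substituting dᵢ = m·dₒ gives 1/f = (1 + 1/m)/dₒ, hence dₒ = f·(1 + 1/m).
dₒ = 116 × (1 + 1/1.07) = 116 × 1.93458 ≈ 224.411 mm.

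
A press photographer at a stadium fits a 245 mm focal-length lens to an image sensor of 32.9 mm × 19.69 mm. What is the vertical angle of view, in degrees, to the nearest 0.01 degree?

4.60°

Angle of view α = 2·arctan(h/2f) with h = 19.69 mm and f = 245 mm.
h/2f = 0.04018; arctan(0.04018) ≈ 2.3011°, so α ≈ 4.6022°.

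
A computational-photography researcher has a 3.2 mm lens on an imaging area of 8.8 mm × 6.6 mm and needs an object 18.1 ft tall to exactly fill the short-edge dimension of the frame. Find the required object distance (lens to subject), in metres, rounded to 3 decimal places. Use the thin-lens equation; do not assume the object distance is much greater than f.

2.678 m

W: 18.1 ft × 304.8 mm/ft = 5516.88 mm.
Magnification m = h/W = dᵢ/dₒ; combined with 1/f = 1/dₒ + 1/dᵢ this gives dₒ = f·(1 + W/h).
dₒ = 3.2 mm × (1 + 5516.88/6.6) = 3.2 × 836.8909 ≈ 2678.051 mm = 2.67805 m.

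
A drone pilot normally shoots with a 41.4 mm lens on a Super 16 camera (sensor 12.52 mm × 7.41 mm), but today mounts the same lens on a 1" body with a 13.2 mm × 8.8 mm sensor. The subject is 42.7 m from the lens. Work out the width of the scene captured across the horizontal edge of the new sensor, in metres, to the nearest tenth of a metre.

13.6 m

The focal length stays 41.4 mm; the relevant sensor dimension is now w = 13.2 mm. Object distance dₒ = 42.7 m = 42700 mm.
Thin-lens field width W = w·(dₒ − f)/f = 13.2 × (42700 − 41.4)/41.4 ≈ 13601.293 mm = 13.6013 m.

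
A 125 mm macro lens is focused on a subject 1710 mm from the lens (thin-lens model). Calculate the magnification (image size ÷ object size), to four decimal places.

Thin lens: 1/f = 1/dₒ + 1/dᵢ → 1/dᵢ = 1/125 − 1/1710 = 0.0074152 mm⁻¹, so dᵢ ≈ 134.8580 mm.
Magnification m = dᵢ/dₒ = 134.8580/1710 ≈ 0.07886.

0.0789×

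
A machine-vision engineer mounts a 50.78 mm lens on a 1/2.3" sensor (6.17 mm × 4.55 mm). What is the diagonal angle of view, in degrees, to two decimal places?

Sensor diagonal = √(6.17² + 4.55²) = √58.7714 ≈ 7.6663 mm.
Angle of view α = 2·arctan(d/2f) with d = 7.6663 mm and f = 50.78 mm.
d/2f = 0.07548; arctan(0.07548) ≈ 4.3168°, so α ≈ 8.6336°.

8.63°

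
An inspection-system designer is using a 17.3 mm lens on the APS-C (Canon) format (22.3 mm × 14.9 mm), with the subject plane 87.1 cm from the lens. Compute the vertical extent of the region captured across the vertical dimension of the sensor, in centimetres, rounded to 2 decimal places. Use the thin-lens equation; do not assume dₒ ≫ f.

dₒ: 87.1 cm = 871 mm.
Similar triangles through the lens centre give W/dₒ = h/dᵢ; with 1/f = 1/dₒ + 1/dᵢ this gives W = h·(dₒ − f)/f.
W = 14.9 mm × (871 − 17.3) / 17.3 = 14.9 × 49.3468 ≈ 735.268 mm = 73.5268 cm.

73.53 cm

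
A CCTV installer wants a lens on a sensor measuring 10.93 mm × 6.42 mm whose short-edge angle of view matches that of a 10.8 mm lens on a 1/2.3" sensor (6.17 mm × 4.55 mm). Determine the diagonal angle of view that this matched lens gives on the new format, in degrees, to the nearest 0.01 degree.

45.17°

Equal short-edge AOV ⇒ f₂ = f₁ · 6.42/4.55 = 10.8 × 1.41099 ≈ 15.2387 mm.
Sensor diagonal = √(10.93² + 6.42²) = √160.6813 ≈ 12.6760 mm.
Diagonal AOV on the new format = 2·arctan(12.6760 / (2 × 15.2387)) = 2·arctan(0.41592) ≈ 45.1664°.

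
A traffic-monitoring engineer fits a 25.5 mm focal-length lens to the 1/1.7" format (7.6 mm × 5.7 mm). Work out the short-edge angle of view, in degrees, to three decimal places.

Angle of view α = 2·arctan(h/2f) with h = 5.7 mm and f = 25.5 mm.
h/2f = 0.11176; arctan(0.11176) ≈ 6.3772°, so α ≈ 12.7544°.

12.754°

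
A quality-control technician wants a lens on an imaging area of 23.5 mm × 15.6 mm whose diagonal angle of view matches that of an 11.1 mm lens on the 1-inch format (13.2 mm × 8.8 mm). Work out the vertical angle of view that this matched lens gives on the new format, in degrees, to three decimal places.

43.130°

Sensor diagonal = √(13.2² + 8.8²) = √251.6800 ≈ 15.8644 mm.
Sensor diagonal = √(23.5² + 15.6²) = √795.6100 ≈ 28.2066 mm.
Equal diagonal AOV ⇒ f₂ = f₁ · 28.2066/15.8644 = 11.1 × 1.77798 ≈ 19.7355 mm.
Vertical AOV on the new format = 2·arctan(15.6 / (2 × 19.7355)) = 2·arctan(0.39523) ≈ 43.1305°.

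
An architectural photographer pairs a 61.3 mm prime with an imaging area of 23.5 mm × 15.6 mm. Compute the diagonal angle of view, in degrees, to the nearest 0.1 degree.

Sensor diagonal = √(23.5² + 15.6²) = √795.6100 ≈ 28.2066 mm.
Angle of view α = 2·arctan(d/2f) with d = 28.2066 mm and f = 61.3 mm.
d/2f = 0.23007; arctan(0.23007) ≈ 12.9566°, so α ≈ 25.9131°.

25.9°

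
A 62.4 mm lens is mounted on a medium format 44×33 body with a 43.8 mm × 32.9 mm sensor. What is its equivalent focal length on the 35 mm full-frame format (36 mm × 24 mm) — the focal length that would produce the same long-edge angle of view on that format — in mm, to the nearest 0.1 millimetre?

51.3 mm

Equal angle of view means equal width/f ratio, so f₂ = f₁ · (width₂/width₁) = 62.4 × 36/43.8.
f₂ = 62.4 × 0.82192 ≈ 51.288 mm.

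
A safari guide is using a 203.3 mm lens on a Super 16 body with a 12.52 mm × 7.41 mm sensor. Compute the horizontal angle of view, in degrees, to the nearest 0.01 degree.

3.53°

Angle of view α = 2·arctan(w/2f) with w = 12.52 mm and f = 203.3 mm.
w/2f = 0.03079; arctan(0.03079) ≈ 1.7637°, so α ≈ 3.5274°.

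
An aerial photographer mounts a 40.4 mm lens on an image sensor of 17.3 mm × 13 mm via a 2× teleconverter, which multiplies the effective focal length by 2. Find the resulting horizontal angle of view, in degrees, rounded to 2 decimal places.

Effective focal length f = 40.4 × 2 = 80.8 mm.
α = 2·arctan(17.3 / (2 × 80.8)) = 2·arctan(0.10705) ≈ 12.2210°.

12.22°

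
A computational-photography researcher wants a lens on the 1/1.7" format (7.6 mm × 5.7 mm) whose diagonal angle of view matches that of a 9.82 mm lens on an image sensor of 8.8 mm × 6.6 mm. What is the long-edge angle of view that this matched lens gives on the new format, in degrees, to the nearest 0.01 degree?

48.27°

Sensor diagonal = √(8.8² + 6.6²) = √121.0000 ≈ 11.0000 mm.
Sensor diagonal = √(7.6² + 5.7²) = √90.2500 ≈ 9.5000 mm.
Equal diagonal AOV ⇒ f₂ = f₁ · 9.5000/11.0000 = 9.82 × 0.86364 ≈ 8.4809 mm.
Long-edge AOV on the new format = 2·arctan(7.6 / (2 × 8.4809)) = 2·arctan(0.44807) ≈ 48.2710°.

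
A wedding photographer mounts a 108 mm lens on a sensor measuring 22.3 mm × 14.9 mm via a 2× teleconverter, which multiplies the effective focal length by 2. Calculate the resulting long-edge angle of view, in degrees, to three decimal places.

5.910°

Effective focal length f = 108 × 2 = 216 mm.
α = 2·arctan(22.3 / (2 × 216)) = 2·arctan(0.05162) ≈ 5.9100°.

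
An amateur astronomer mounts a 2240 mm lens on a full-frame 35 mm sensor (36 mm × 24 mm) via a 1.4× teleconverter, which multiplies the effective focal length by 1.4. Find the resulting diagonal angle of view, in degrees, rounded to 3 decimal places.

Effective focal length f = 2240 × 1.4 = 3136 mm.
Sensor diagonal = √(36² + 24²) = √1872.0000 ≈ 43.2666 mm.
α = 2·arctan(43.267 / (2 × 3136)) = 2·arctan(0.00690) ≈ 0.7905°.

0.790°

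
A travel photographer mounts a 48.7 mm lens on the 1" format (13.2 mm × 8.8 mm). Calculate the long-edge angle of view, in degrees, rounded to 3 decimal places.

15.436°

Angle of view α = 2·arctan(w/2f) with w = 13.2 mm and f = 48.7 mm.
w/2f = 0.13552; arctan(0.13552) ≈ 7.7179°, so α ≈ 15.4358°.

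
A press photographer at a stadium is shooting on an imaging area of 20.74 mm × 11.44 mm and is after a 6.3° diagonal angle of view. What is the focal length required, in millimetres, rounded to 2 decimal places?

Sensor diagonal = √(20.74² + 11.44²) = √561.0212 ≈ 23.6859 mm.
From α = 2·arctan(d/2f) we get f = d / (2·tan(α/2)).
With d = 23.6859 mm and α/2 = 3.15°, tan(α/2) ≈ 0.05503, so f ≈ 23.6859 / 0.11007 ≈ 215.1958 mm.

215.20 mm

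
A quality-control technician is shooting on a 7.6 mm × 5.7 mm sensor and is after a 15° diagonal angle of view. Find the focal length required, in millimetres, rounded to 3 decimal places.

36.080 mm

Sensor diagonal = √(7.6² + 5.7²) = √90.2500 ≈ 9.5000 mm.
From α = 2·arctan(d/2f) we get f = d / (2·tan(α/2)).
With d = 9.5000 mm and α/2 = 7.5°, tan(α/2) ≈ 0.13165, so f ≈ 9.5000 / 0.26330 ≈ 36.0798 mm.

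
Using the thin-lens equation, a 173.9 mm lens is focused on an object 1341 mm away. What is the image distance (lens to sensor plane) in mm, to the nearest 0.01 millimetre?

1/dᵢ = 1/f − 1/dₒ = 1/173.9 − 1/1341 = 0.0050047 mm⁻¹.
dᵢ = 1/0.0050047 ≈ 199.8114 mm.

199.81 mm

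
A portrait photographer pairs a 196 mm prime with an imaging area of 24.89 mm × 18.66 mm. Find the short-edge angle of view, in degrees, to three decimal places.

5.451°

Angle of view α = 2·arctan(h/2f) with h = 18.66 mm and f = 196 mm.
h/2f = 0.04760; arctan(0.04760) ≈ 2.7253°, so α ≈ 5.4507°.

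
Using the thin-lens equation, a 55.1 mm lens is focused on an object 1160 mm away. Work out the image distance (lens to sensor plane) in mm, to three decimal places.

1/dᵢ = 1/f − 1/dₒ = 1/55.1 − 1/1160 = 0.0172868 mm⁻¹.
dᵢ = 1/0.0172868 ≈ 57.8478 mm.

57.848 mm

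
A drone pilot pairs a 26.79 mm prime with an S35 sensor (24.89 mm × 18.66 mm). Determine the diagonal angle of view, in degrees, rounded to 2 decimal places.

Sensor diagonal = √(24.89² + 18.66²) = √967.7077 ≈ 31.1080 mm.
Angle of view α = 2·arctan(d/2f) with d = 31.1080 mm and f = 26.79 mm.
d/2f = 0.58059; arctan(0.58059) ≈ 30.1390°, so α ≈ 60.2780°.

60.28°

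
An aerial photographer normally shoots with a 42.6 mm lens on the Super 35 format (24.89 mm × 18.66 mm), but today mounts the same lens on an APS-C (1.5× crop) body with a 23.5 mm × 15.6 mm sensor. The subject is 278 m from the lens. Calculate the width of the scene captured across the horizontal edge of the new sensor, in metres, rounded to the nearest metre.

The focal length stays 42.6 mm; the relevant sensor dimension is now w = 23.5 mm. Object distance dₒ = 278 m = 278000 mm.
Thin-lens field width W = w·(dₒ − f)/f = 23.5 × (278000 − 42.6)/42.6 ≈ 153333.308 mm = 153.333 m.

153 m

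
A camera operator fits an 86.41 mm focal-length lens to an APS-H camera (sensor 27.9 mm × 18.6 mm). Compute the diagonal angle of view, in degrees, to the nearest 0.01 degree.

21.96°

Sensor diagonal = √(27.9² + 18.6²) = √1124.3700 ≈ 33.5316 mm.
Angle of view α = 2·arctan(d/2f) with d = 33.5316 mm and f = 86.41 mm.
d/2f = 0.19403; arctan(0.19403) ≈ 10.9805°, so α ≈ 21.9609°.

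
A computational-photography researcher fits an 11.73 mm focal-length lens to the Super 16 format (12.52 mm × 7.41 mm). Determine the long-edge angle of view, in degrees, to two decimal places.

56.18°

Angle of view α = 2·arctan(w/2f) with w = 12.52 mm and f = 11.73 mm.
w/2f = 0.53367; arctan(0.53367) ≈ 28.0877°, so α ≈ 56.1754°.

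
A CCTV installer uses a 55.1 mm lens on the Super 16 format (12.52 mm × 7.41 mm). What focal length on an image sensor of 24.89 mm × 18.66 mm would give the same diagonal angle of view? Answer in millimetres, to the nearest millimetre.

Sensor diagonal = √(12.52² + 7.41²) = √211.6585 ≈ 14.5485 mm.
Sensor diagonal = √(24.89² + 18.66²) = √967.7077 ≈ 31.1080 mm.
Equal angle of view means equal diagonal/f ratio, so f₂ = f₁ · (diagonal₂/diagonal₁) = 55.1 × 31.1080/14.5485.
f₂ = 55.1 × 2.13823 ≈ 117.816 mm.

118 mm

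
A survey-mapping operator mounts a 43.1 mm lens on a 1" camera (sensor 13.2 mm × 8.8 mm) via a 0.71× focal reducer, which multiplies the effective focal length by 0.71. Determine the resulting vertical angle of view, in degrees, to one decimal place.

16.4°

Effective focal length f = 43.1 × 0.71 = 30.601 mm.
α = 2·arctan(8.8 / (2 × 30.601)) = 2·arctan(0.14379) ≈ 16.3645°.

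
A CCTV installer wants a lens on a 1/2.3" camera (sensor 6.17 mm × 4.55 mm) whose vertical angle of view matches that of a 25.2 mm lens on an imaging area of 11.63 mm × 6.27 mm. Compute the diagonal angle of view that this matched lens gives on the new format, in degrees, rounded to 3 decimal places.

Equal vertical AOV ⇒ f₂ = f₁ · 4.55/6.27 = 25.2 × 0.72568 ≈ 18.2871 mm.
Sensor diagonal = √(6.17² + 4.55²) = √58.7714 ≈ 7.6663 mm.
Diagonal AOV on the new format = 2·arctan(7.6663 / (2 × 18.2871)) = 2·arctan(0.20961) ≈ 23.6766°.

23.677°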